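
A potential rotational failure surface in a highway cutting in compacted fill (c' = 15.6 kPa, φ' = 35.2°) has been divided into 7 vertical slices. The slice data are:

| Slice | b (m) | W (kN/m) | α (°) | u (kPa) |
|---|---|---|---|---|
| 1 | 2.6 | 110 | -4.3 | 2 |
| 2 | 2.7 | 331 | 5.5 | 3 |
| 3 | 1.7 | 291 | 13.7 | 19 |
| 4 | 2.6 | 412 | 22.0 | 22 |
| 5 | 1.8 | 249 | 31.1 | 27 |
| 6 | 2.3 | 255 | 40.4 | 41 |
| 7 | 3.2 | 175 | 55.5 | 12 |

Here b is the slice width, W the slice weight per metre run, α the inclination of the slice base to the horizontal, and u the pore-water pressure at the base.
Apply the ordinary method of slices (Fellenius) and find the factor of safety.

Ordinary method of slices: FS = Σ[c'·Δl_i + (W_i cosα_i − u_i·Δl_i)·tanφ'] / Σ W_i sinα_i, with Δl_i = b_i / cosα_i.
Slice 1: Δl = 2.6/cos(-4.3°) = 2.607 m; N'_1 = 110·cos(-4.3°) − 2·2.607 = 104.5; c'Δl = 40.67; W sinα = -8.2
Slice 2: Δl = 2.7/cos5.5° = 2.712 m; N'_2 = 331·cos5.5° − 3·2.712 = 321.3; c'Δl = 42.31; W sinα = 31.7
Slice 3: Δl = 1.7/cos13.7° = 1.750 m; N'_3 = 291·cos13.7° − 19·1.750 = 249.5; c'Δl = 27.30; W sinα = 68.9
Slice 4: Δl = 2.6/cos22.0° = 2.804 m; N'_4 = 412·cos22.0° − 22·2.804 = 320.3; c'Δl = 43.75; W sinα = 154.3
Slice 5: Δl = 1.8/cos31.1° = 2.102 m; N'_5 = 249·cos31.1° − 27·2.102 = 156.5; c'Δl = 32.79; W sinα = 128.6
Slice 6: Δl = 2.3/cos40.4° = 3.020 m; N'_6 = 255·cos40.4° − 41·3.020 = 70.4; c'Δl = 47.12; W sinα = 165.3
Slice 7: Δl = 3.2/cos55.5° = 5.650 m; N'_7 = 175·cos55.5° − 12·5.650 = 31.3; c'Δl = 88.13; W sinα = 144.2
Σc'Δl = 322.1 kN/m; ΣN' = 1253.7 kN/m; ΣW sinα = 684.8 kN/m
Resisting = 322.1 + 1253.7·tan35.2° = 322.1 + 884.4 = 1206.5 kN/m
FS = 1206.5 / 684.8 = 1.762

FS = 1.76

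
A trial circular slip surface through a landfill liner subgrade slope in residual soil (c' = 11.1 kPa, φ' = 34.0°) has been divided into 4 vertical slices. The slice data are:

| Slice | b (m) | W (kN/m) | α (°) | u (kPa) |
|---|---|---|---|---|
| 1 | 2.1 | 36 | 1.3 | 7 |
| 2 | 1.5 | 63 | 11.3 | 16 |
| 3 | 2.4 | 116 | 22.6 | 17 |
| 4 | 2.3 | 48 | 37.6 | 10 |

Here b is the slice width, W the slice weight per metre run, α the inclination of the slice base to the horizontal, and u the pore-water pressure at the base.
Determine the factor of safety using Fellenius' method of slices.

FS = 2.18

Ordinary method of slices: FS = Σ[c'·Δl_i + (W_i cosα_i − u_i·Δl_i)·tanφ'] / Σ W_i sinα_i, with Δl_i = b_i / cosα_i.
Slice 1: Δl = 2.1/cos1.3° = 2.101 m; N'_1 = 36·cos1.3° − 7·2.101 = 21.3; c'Δl = 23.32; W sinα = 0.8
Slice 2: Δl = 1.5/cos11.3° = 1.530 m; N'_2 = 63·cos11.3° − 16·1.530 = 37.3; c'Δl = 16.98; W sinα = 12.3
Slice 3: Δl = 2.4/cos22.6° = 2.600 m; N'_3 = 116·cos22.6° − 17·2.600 = 62.9; c'Δl = 28.86; W sinα = 44.6
Slice 4: Δl = 2.3/cos37.6° = 2.903 m; N'_4 = 48·cos37.6° − 10·2.903 = 9.0; c'Δl = 32.22; W sinα = 29.3
Σc'Δl = 101.4 kN/m; ΣN' = 130.5 kN/m; ΣW sinα = 87.0 kN/m
Resisting = 101.4 + 130.5·tan34.0° = 101.4 + 88.0 = 189.4 kN/m
FS = 189.4 / 87.0 = 2.176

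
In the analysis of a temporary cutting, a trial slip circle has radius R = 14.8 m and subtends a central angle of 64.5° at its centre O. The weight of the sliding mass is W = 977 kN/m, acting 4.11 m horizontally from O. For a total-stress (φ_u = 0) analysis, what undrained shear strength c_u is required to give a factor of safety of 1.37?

FS = c_u·L_a·R / (W·d), so c_u = FS·W·d / (L_a·R).
Arc length L_a = R·θ = 14.8·(64.5°·π/180) = 14.8·1.1257 = 16.66 m
c_u = 1.37·977·4.11 / (16.66·14.8) = 5501.2 / 246.58 = 22.31 kPa

c_u = 22.3 kPa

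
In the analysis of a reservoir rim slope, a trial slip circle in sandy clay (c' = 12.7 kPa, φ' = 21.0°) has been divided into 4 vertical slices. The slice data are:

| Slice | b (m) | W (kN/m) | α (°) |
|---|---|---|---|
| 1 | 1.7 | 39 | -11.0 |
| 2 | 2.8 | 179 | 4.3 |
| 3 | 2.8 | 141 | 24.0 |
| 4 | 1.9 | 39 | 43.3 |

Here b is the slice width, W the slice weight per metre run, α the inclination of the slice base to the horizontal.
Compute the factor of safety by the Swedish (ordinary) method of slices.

Ordinary method of slices: FS = Σ[c'·Δl_i + (W_i cosα_i)·tanφ'] / Σ W_i sinα_i, with Δl_i = b_i / cosα_i.
Slice 1: Δl = 1.7/cos(-11.0°) = 1.732 m; N'_1 = 39·cos(-11.0°) = 38.3; c'Δl = 21.99; W sinα = -7.4
Slice 2: Δl = 2.8/cos4.3° = 2.808 m; N'_2 = 179·cos4.3° = 178.5; c'Δl = 35.66; W sinα = 13.4
Slice 3: Δl = 2.8/cos24.0° = 3.065 m; N'_3 = 141·cos24.0° = 128.8; c'Δl = 38.93; W sinα = 57.3
Slice 4: Δl = 1.9/cos43.3° = 2.611 m; N'_4 = 39·cos43.3° = 28.4; c'Δl = 33.16; W sinα = 26.7
Σc'Δl = 129.7 kN/m; ΣN' = 374.0 kN/m; ΣW sinα = 90.1 kN/m
Resisting = 129.7 + 374.0·tan21.0° = 129.7 + 143.6 = 273.3 kN/m
FS = 273.3 / 90.1 = 3.034

FS = 3.03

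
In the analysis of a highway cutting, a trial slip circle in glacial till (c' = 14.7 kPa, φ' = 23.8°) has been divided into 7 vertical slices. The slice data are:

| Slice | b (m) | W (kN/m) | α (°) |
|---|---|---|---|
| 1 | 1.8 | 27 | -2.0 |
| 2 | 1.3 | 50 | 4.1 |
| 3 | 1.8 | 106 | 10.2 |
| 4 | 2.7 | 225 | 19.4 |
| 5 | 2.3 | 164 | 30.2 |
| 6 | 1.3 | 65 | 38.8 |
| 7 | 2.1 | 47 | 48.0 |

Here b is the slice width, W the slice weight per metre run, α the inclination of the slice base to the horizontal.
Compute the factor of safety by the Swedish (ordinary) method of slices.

FS = 1.95

Ordinary method of slices: FS = Σ[c'·Δl_i + (W_i cosα_i)·tanφ'] / Σ W_i sinα_i, with Δl_i = b_i / cosα_i.
Slice 1: Δl = 1.8/cos(-2.0°) = 1.801 m; N'_1 = 27·cos(-2.0°) = 27.0; c'Δl = 26.48; W sinα = -0.9
Slice 2: Δl = 1.3/cos4.1° = 1.303 m; N'_2 = 50·cos4.1° = 49.9; c'Δl = 19.16; W sinα = 3.6
Slice 3: Δl = 1.8/cos10.2° = 1.829 m; N'_3 = 106·cos10.2° = 104.3; c'Δl = 26.88; W sinα = 18.8
Slice 4: Δl = 2.7/cos19.4° = 2.863 m; N'_4 = 225·cos19.4° = 212.2; c'Δl = 42.08; W sinα = 74.7
Slice 5: Δl = 2.3/cos30.2° = 2.661 m; N'_5 = 164·cos30.2° = 141.7; c'Δl = 39.12; W sinα = 82.5
Slice 6: Δl = 1.3/cos38.8° = 1.668 m; N'_6 = 65·cos38.8° = 50.7; c'Δl = 24.52; W sinα = 40.7
Slice 7: Δl = 2.1/cos48.0° = 3.138 m; N'_7 = 47·cos48.0° = 31.4; c'Δl = 46.13; W sinα = 34.9
Σc'Δl = 224.4 kN/m; ΣN' = 617.3 kN/m; ΣW sinα = 254.3 kN/m
Resisting = 224.4 + 617.3·tan23.8° = 224.4 + 272.2 = 496.6 kN/m
FS = 496.6 / 254.3 = 1.953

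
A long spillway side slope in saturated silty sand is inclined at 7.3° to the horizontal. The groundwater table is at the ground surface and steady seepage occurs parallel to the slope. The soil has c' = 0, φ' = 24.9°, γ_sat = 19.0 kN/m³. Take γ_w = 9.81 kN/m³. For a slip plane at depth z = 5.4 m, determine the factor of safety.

With seepage parallel to the slope and the water table at the surface, the effective normal stress on the slip plane uses the buoyant unit weight γ' = γ_sat − γ_w while the driving shear stress uses γ_sat:
FS = [c' + γ' z cos²β tanφ'] / [γ_sat z sinβ cosβ]
(For c' = 0 this reduces to FS = (γ'/γ_sat)·tanφ'/tanβ.)
γ' = 19.0 − 9.81 = 9.19 kN/m³
Numerator = 0.0 + 9.19·5.4·cos²7.3°·tan24.9° = 0.0 + 9.19·5.4·0.9839·0.4642 = 22.664 kPa
Denominator = 19.0·5.4·sin7.3°·cos7.3° = 19.0·5.4·0.1271·0.9919 = 12.931 kPa
FS = 22.664 / 12.931 = 1.753

FS = 1.75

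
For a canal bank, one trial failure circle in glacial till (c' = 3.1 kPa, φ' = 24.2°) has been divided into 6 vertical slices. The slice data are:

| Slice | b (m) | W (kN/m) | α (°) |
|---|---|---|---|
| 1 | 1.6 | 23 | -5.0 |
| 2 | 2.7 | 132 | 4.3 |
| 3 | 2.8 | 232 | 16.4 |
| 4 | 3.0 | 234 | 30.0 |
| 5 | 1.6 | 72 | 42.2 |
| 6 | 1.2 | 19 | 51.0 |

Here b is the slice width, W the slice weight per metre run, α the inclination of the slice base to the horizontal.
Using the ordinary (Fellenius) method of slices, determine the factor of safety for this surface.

FS = 1.32

Ordinary method of slices: FS = Σ[c'·Δl_i + (W_i cosα_i)·tanφ'] / Σ W_i sinα_i, with Δl_i = b_i / cosα_i.
Slice 1: Δl = 1.6/cos(-5.0°) = 1.606 m; N'_1 = 23·cos(-5.0°) = 22.9; c'Δl = 4.98; W sinα = -2.0
Slice 2: Δl = 2.7/cos4.3° = 2.708 m; N'_2 = 132·cos4.3° = 131.6; c'Δl = 8.39; W sinα = 9.9
Slice 3: Δl = 2.8/cos16.4° = 2.919 m; N'_3 = 232·cos16.4° = 222.6; c'Δl = 9.05; W sinα = 65.5
Slice 4: Δl = 3.0/cos30.0° = 3.464 m; N'_4 = 234·cos30.0° = 202.6; c'Δl = 10.74; W sinα = 117.0
Slice 5: Δl = 1.6/cos42.2° = 2.160 m; N'_5 = 72·cos42.2° = 53.3; c'Δl = 6.70; W sinα = 48.4
Slice 6: Δl = 1.2/cos51.0° = 1.907 m; N'_6 = 19·cos51.0° = 12.0; c'Δl = 5.91; W sinα = 14.8
Σc'Δl = 45.8 kN/m; ΣN' = 645.0 kN/m; ΣW sinα = 253.5 kN/m
Resisting = 45.8 + 645.0·tan24.2° = 45.8 + 289.9 = 335.7 kN/m
FS = 335.7 / 253.5 = 1.324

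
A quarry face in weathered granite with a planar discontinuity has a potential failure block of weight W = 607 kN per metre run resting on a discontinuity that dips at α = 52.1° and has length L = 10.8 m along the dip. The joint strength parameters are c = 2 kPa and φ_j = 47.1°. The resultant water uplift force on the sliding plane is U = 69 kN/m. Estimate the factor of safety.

Resolving the block weight along and normal to the plane and applying the Mohr–Coulomb strength on the joint:
N' = W cosα − U = 607·cos52.1° − 69 = 303.9 kN/m
Driving force T = W sinα = 607·sin52.1° = 479.0 kN/m
Resisting force R = c·L + N'·tanφ_j = 2·10.8 + 303.9·tan47.1° = 21.6 + 327.0 = 348.6 kN/m
FS = R / T = 348.6 / 479.0 = 0.728

FS = 0.73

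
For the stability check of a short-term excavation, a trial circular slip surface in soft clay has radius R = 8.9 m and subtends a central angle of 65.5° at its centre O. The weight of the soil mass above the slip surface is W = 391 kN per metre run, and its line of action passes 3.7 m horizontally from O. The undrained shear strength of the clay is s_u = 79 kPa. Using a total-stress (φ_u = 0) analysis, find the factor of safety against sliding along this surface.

Taking moments about the centre O, the resisting moment is provided by the undrained shear strength acting along the arc:
Arc length L_a = R·θ = 8.9·(65.5°·π/180) = 8.9·1.1432 = 10.17 m
M_R = s_u·L_a·R = 79·10.17·8.9 = 7153.6 kN·m/m
M_D = W·d = 391·3.7 = 1446.7 kN·m/m
FS = M_R / M_D = 7153.6 / 1446.7 = 4.945

FS = 4.94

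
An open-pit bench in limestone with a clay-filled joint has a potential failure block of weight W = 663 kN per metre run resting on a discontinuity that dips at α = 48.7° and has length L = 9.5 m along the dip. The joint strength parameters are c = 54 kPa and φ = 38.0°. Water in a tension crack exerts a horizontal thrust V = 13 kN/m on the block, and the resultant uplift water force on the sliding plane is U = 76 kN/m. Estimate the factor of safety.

FS = 1.55

Resolving the block weight along and normal to the plane and applying the Mohr–Coulomb strength on the joint:
N' = W cosα − U − V sinα = 663·cos48.7° − 76 − 13·sin48.7° = 351.8 kN/m
Driving force T = W sinα + V cosα = 663·sin48.7° + 13·cos48.7° = 506.7 kN/m
Resisting force R = c·L + N'·tanφ = 54·9.5 + 351.8·tan38.0° = 513.0 + 274.9 = 787.9 kN/m
FS = R / T = 787.9 / 506.7 = 1.555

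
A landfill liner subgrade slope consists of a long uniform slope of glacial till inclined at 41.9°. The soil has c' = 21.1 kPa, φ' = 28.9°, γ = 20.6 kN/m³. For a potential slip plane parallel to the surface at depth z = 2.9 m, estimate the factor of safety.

For an infinite slope with a slip plane parallel to the surface (no pore pressure): FS = [c' + γz cos²β tanφ'] / [γz sinβ cosβ].
γz = 20.6·2.9 = 59.74 kN/m²
Numerator = 21.1 + 59.74·cos²41.9°·tan28.9° = 21.1 + 59.74·0.5540·0.5520 = 39.370 kPa
Denominator = 59.74·sin41.9°·cos41.9° = 59.74·0.6678·0.7443 = 29.695 kPa
FS = 39.370 / 29.695 = 1.326

FS = 1.33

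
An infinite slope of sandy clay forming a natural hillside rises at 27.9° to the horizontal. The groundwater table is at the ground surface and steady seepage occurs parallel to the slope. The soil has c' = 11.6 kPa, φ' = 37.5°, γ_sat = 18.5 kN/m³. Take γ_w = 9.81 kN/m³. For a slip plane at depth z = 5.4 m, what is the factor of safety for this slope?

With seepage parallel to the slope and the water table at the surface, the effective normal stress on the slip plane uses the buoyant unit weight γ' = γ_sat − γ_w while the driving shear stress uses γ_sat:
FS = [c' + γ' z cos²β tanφ'] / [γ_sat z sinβ cosβ]
γ' = 18.5 − 9.81 = 8.69 kN/m³
Numerator = 11.6 + 8.69·5.4·cos²27.9°·tan37.5° = 11.6 + 8.69·5.4·0.7810·0.7673 = 39.723 kPa
Denominator = 18.5·5.4·sin27.9°·cos27.9° = 18.5·5.4·0.4679·0.8838 = 41.313 kPa
FS = 39.723 / 41.313 = 0.962

FS = 0.96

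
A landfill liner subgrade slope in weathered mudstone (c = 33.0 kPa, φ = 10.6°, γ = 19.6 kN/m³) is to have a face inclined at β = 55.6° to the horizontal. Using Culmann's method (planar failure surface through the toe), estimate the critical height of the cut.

Culmann's analysis gives the critical failure plane at α_cr = (β + φ)/2 = (55.6 + 10.6)/2 = 33.1°, and the critical height
H_c = (4c/γ) · sinβ cosφ / [1 − cos(β − φ)]
    = (4·33.0/19.6) · sin55.6°·cos10.6° / [1 − cos(45.0°)]
    = 6.735 · 0.8251·0.9829 / [1 − 0.7071]
    = 6.735 · 0.8110 / 0.2929
    = 18.65 m

H_c = 18.65 m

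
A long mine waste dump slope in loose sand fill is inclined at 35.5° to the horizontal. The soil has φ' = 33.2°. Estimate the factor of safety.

For a dry cohesionless infinite slope the factor of safety is FS = tanφ' / tanβ.
FS = tan33.2° / tan35.5° = 0.6544 / 0.7133 = 0.917

FS = 0.92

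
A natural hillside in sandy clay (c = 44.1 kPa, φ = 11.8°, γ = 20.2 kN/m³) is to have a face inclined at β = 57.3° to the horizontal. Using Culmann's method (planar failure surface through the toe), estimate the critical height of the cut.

Culmann's analysis gives the critical failure plane at α_cr = (β + φ)/2 = (57.3 + 11.8)/2 = 34.5°, and the critical height
H_c = (4c/γ) · sinβ cosφ / [1 − cos(β − φ)]
    = (4·44.1/20.2) · sin57.3°·cos11.8° / [1 − cos(45.5°)]
    = 8.733 · 0.8415·0.9789 / [1 − 0.7009]
    = 8.733 · 0.8237 / 0.2991
    = 24.05 m

H_c = 24.05 m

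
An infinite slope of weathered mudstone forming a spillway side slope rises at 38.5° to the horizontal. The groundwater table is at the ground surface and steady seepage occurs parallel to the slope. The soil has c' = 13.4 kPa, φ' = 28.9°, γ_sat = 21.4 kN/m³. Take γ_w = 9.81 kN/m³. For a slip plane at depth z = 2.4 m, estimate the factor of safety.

With seepage parallel to the slope and the water table at the surface, the effective normal stress on the slip plane uses the buoyant unit weight γ' = γ_sat − γ_w while the driving shear stress uses γ_sat:
FS = [c' + γ' z cos²β tanφ'] / [γ_sat z sinβ cosβ]
γ' = 21.4 − 9.81 = 11.59 kN/m³
Numerator = 13.4 + 11.59·2.4·cos²38.5°·tan28.9° = 13.4 + 11.59·2.4·0.6125·0.5520 = 22.805 kPa
Denominator = 21.4·2.4·sin38.5°·cos38.5° = 21.4·2.4·0.6225·0.7826 = 25.022 kPa
FS = 22.805 / 25.022 = 0.911

FS = 0.91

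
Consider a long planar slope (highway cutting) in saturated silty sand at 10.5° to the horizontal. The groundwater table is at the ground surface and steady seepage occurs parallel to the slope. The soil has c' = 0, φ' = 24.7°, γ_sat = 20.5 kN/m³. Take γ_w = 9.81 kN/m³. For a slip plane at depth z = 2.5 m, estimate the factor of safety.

With seepage parallel to the slope and the water table at the surface, the effective normal stress on the slip plane uses the buoyant unit weight γ' = γ_sat − γ_w while the driving shear stress uses γ_sat:
FS = [c' + γ' z cos²β tanφ'] / [γ_sat z sinβ cosβ]
(For c' = 0 this reduces to FS = (γ'/γ_sat)·tanφ'/tanβ.)
γ' = 20.5 − 9.81 = 10.69 kN/m³
Numerator = 0.0 + 10.69·2.5·cos²10.5°·tan24.7° = 0.0 + 10.69·2.5·0.9668·0.4599 = 11.884 kPa
Denominator = 20.5·2.5·sin10.5°·cos10.5° = 20.5·2.5·0.1822·0.9833 = 9.183 kPa
FS = 11.884 / 9.183 = 1.294

FS = 1.29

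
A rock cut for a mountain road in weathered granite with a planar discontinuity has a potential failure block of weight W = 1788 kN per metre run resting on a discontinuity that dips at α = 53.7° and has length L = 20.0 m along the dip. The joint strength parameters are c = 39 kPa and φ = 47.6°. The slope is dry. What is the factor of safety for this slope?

Resolving the block weight along and normal to the plane and applying the Mohr–Coulomb strength on the joint:
N' = W cosα = 1788·cos53.7° = 1058.5 kN/m
Driving force T = W sinα = 1788·sin53.7° = 1441.0 kN/m
Resisting force R = c·L + N'·tanφ = 39·20.0 + 1058.5·tan47.6° = 780.0 + 1159.2 = 1939.2 kN/m
FS = R / T = 1939.2 / 1441.0 = 1.346

FS = 1.35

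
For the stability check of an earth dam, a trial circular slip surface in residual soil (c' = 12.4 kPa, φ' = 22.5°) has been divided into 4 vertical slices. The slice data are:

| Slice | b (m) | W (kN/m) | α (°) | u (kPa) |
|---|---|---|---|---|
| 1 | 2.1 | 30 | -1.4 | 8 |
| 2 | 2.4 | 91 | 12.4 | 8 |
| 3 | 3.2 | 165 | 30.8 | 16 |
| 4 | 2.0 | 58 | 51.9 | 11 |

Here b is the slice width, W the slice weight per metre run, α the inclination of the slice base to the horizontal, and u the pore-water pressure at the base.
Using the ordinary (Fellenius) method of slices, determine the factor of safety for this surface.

Ordinary method of slices: FS = Σ[c'·Δl_i + (W_i cosα_i − u_i·Δl_i)·tanφ'] / Σ W_i sinα_i, with Δl_i = b_i / cosα_i.
Slice 1: Δl = 2.1/cos(-1.4°) = 2.101 m; N'_1 = 30·cos(-1.4°) − 8·2.101 = 13.2; c'Δl = 26.05; W sinα = -0.7
Slice 2: Δl = 2.4/cos12.4° = 2.457 m; N'_2 = 91·cos12.4° − 8·2.457 = 69.2; c'Δl = 30.47; W sinα = 19.5
Slice 3: Δl = 3.2/cos30.8° = 3.725 m; N'_3 = 165·cos30.8° − 16·3.725 = 82.1; c'Δl = 46.20; W sinα = 84.5
Slice 4: Δl = 2.0/cos51.9° = 3.241 m; N'_4 = 58·cos51.9° − 11·3.241 = 0.1; c'Δl = 40.19; W sinα = 45.6
Σc'Δl = 142.9 kN/m; ΣN' = 164.7 kN/m; ΣW sinα = 148.9 kN/m
Resisting = 142.9 + 164.7·tan22.5° = 142.9 + 68.2 = 211.1 kN/m
FS = 211.1 / 148.9 = 1.417

FS = 1.42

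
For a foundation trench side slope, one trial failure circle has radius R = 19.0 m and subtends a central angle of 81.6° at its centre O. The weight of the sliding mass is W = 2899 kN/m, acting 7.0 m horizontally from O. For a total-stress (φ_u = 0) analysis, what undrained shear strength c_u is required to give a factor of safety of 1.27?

c_u = 50.1 kPa

FS = c_u·L_a·R / (W·d), so c_u = FS·W·d / (L_a·R).
Arc length L_a = R·θ = 19.0·(81.6°·π/180) = 19.0·1.4242 = 27.06 m
c_u = 1.27·2899·7.0 / (27.06·19.0) = 25772.1 / 514.13 = 50.13 kPa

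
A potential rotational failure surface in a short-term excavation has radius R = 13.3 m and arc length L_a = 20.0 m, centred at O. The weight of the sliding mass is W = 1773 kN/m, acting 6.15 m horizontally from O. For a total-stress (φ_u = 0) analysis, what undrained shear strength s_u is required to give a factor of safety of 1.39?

FS = s_u·L_a·R / (W·d), so s_u = FS·W·d / (L_a·R).
s_u = 1.39·1773·6.15 / (20.00·13.3) = 15156.5 / 266.00 = 56.98 kPa

s_u = 57.0 kPa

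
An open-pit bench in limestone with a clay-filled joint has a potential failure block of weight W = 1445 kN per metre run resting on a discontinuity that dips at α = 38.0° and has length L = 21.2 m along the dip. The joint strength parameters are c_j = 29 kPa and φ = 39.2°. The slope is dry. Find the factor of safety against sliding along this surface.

Resolving the block weight along and normal to the plane and applying the Mohr–Coulomb strength on the joint:
N' = W cosα = 1445·cos38.0° = 1138.7 kN/m
Driving force T = W sinα = 1445·sin38.0° = 889.6 kN/m
Resisting force R = c_j·L + N'·tanφ = 29·21.2 + 1138.7·tan39.2° = 614.8 + 928.7 = 1543.5 kN/m
FS = R / T = 1543.5 / 889.6 = 1.735

FS = 1.73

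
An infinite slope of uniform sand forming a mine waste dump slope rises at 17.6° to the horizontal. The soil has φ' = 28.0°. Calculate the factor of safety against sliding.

FS = 1.68

For a dry cohesionless infinite slope the factor of safety is FS = tanφ' / tanβ.
FS = tan28.0° / tan17.6° = 0.5317 / 0.3172 = 1.676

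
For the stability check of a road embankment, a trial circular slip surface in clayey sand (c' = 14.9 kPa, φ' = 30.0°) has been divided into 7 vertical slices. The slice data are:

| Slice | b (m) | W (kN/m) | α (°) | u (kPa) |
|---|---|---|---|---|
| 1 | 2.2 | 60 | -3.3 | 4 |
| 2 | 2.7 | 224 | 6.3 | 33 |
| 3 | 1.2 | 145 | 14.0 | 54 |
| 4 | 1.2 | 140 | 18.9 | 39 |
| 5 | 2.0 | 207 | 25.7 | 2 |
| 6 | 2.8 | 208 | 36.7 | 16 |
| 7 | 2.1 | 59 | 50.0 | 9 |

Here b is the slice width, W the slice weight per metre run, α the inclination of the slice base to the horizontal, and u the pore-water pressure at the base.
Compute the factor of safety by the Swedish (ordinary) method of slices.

FS = 1.71

Ordinary method of slices: FS = Σ[c'·Δl_i + (W_i cosα_i − u_i·Δl_i)·tanφ'] / Σ W_i sinα_i, with Δl_i = b_i / cosα_i.
Slice 1: Δl = 2.2/cos(-3.3°) = 2.204 m; N'_1 = 60·cos(-3.3°) − 4·2.204 = 51.1; c'Δl = 32.83; W sinα = -3.5
Slice 2: Δl = 2.7/cos6.3° = 2.716 m; N'_2 = 224·cos6.3° − 33·2.716 = 133.0; c'Δl = 40.47; W sinα = 24.6
Slice 3: Δl = 1.2/cos14.0° = 1.237 m; N'_3 = 145·cos14.0° − 54·1.237 = 73.9; c'Δl = 18.43; W sinα = 35.1
Slice 4: Δl = 1.2/cos18.9° = 1.268 m; N'_4 = 140·cos18.9° − 39·1.268 = 83.0; c'Δl = 18.90; W sinα = 45.3
Slice 5: Δl = 2.0/cos25.7° = 2.220 m; N'_5 = 207·cos25.7° − 2·2.220 = 182.1; c'Δl = 33.07; W sinα = 89.8
Slice 6: Δl = 2.8/cos36.7° = 3.492 m; N'_6 = 208·cos36.7° − 16·3.492 = 110.9; c'Δl = 52.03; W sinα = 124.3
Slice 7: Δl = 2.1/cos50.0° = 3.267 m; N'_7 = 59·cos50.0° − 9·3.267 = 8.5; c'Δl = 48.68; W sinα = 45.2
Σc'Δl = 244.4 kN/m; ΣN' = 642.5 kN/m; ΣW sinα = 360.8 kN/m
Resisting = 244.4 + 642.5·tan30.0° = 244.4 + 370.9 = 615.4 kN/m
FS = 615.4 / 360.8 = 1.705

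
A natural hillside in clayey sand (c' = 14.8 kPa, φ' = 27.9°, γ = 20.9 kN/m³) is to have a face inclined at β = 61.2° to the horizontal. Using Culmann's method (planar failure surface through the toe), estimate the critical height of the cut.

H_c = 13.36 m

Culmann's analysis gives the critical failure plane at α_cr = (β + φ')/2 = (61.2 + 27.9)/2 = 44.5°, and the critical height
H_c = (4c'/γ) · sinβ cosφ' / [1 − cos(β − φ')]
    = (4·14.8/20.9) · sin61.2°·cos27.9° / [1 − cos(33.3°)]
    = 2.833 · 0.8763·0.8838 / [1 − 0.8358]
    = 2.833 · 0.7744 / 0.1642
    = 13.36 m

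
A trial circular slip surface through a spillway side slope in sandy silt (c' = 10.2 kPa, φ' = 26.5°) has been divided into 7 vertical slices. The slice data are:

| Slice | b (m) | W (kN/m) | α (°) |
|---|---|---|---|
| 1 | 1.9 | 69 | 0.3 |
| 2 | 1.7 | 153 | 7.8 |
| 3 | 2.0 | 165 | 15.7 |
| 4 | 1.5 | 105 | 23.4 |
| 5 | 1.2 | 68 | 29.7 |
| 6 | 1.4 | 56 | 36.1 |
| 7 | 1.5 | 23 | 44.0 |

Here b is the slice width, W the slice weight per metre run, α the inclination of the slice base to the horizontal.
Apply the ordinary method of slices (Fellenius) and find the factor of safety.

Ordinary method of slices: FS = Σ[c'·Δl_i + (W_i cosα_i)·tanφ'] / Σ W_i sinα_i, with Δl_i = b_i / cosα_i.
Slice 1: Δl = 1.9/cos0.3° = 1.900 m; N'_1 = 69·cos0.3° = 69.0; c'Δl = 19.38; W sinα = 0.4
Slice 2: Δl = 1.7/cos7.8° = 1.716 m; N'_2 = 153·cos7.8° = 151.6; c'Δl = 17.50; W sinα = 20.8
Slice 3: Δl = 2.0/cos15.7° = 2.078 m; N'_3 = 165·cos15.7° = 158.8; c'Δl = 21.19; W sinα = 44.6
Slice 4: Δl = 1.5/cos23.4° = 1.634 m; N'_4 = 105·cos23.4° = 96.4; c'Δl = 16.67; W sinα = 41.7
Slice 5: Δl = 1.2/cos29.7° = 1.381 m; N'_5 = 68·cos29.7° = 59.1; c'Δl = 14.09; W sinα = 33.7
Slice 6: Δl = 1.4/cos36.1° = 1.733 m; N'_6 = 56·cos36.1° = 45.2; c'Δl = 17.67; W sinα = 33.0
Slice 7: Δl = 1.5/cos44.0° = 2.085 m; N'_7 = 23·cos44.0° = 16.5; c'Δl = 21.27; W sinα = 16.0
Σc'Δl = 127.8 kN/m; ΣN' = 596.7 kN/m; ΣW sinα = 190.1 kN/m
Resisting = 127.8 + 596.7·tan26.5° = 127.8 + 297.5 = 425.3 kN/m
FS = 425.3 / 190.1 = 2.237

FS = 2.24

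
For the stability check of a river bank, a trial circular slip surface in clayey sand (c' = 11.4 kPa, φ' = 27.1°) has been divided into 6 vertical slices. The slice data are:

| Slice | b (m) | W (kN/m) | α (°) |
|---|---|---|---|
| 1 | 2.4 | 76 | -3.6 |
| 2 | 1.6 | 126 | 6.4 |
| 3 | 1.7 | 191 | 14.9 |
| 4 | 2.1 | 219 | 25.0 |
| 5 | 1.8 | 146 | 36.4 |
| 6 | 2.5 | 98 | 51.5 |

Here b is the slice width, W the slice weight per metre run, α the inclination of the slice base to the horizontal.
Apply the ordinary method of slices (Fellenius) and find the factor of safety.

Ordinary method of slices: FS = Σ[c'·Δl_i + (W_i cosα_i)·tanφ'] / Σ W_i sinα_i, with Δl_i = b_i / cosα_i.
Slice 1: Δl = 2.4/cos(-3.6°) = 2.405 m; N'_1 = 76·cos(-3.6°) = 75.9; c'Δl = 27.41; W sinα = -4.8
Slice 2: Δl = 1.6/cos6.4° = 1.610 m; N'_2 = 126·cos6.4° = 125.2; c'Δl = 18.35; W sinα = 14.0
Slice 3: Δl = 1.7/cos14.9° = 1.759 m; N'_3 = 191·cos14.9° = 184.6; c'Δl = 20.05; W sinα = 49.1
Slice 4: Δl = 2.1/cos25.0° = 2.317 m; N'_4 = 219·cos25.0° = 198.5; c'Δl = 26.41; W sinα = 92.6
Slice 5: Δl = 1.8/cos36.4° = 2.236 m; N'_5 = 146·cos36.4° = 117.5; c'Δl = 25.49; W sinα = 86.6
Slice 6: Δl = 2.5/cos51.5° = 4.016 m; N'_6 = 98·cos51.5° = 61.0; c'Δl = 45.78; W sinα = 76.7
Σc'Δl = 163.5 kN/m; ΣN' = 762.6 kN/m; ΣW sinα = 314.3 kN/m
Resisting = 163.5 + 762.6·tan27.1° = 163.5 + 390.3 = 553.8 kN/m
FS = 553.8 / 314.3 = 1.762

FS = 1.76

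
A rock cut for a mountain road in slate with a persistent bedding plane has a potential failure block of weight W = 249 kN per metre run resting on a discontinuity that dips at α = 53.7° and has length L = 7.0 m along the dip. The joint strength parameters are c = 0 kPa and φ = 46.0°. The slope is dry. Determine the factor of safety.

FS = 0.76

Resolving the block weight along and normal to the plane and applying the Mohr–Coulomb strength on the joint:
N' = W cosα = 249·cos53.7° = 147.4 kN/m
Driving force T = W sinα = 249·sin53.7° = 200.7 kN/m
Resisting force R = c·L + N'·tanφ = 0·7.0 + 147.4·tan46.0° = 0.0 + 152.6 = 152.6 kN/m
FS = R / T = 152.6 / 200.7 = 0.761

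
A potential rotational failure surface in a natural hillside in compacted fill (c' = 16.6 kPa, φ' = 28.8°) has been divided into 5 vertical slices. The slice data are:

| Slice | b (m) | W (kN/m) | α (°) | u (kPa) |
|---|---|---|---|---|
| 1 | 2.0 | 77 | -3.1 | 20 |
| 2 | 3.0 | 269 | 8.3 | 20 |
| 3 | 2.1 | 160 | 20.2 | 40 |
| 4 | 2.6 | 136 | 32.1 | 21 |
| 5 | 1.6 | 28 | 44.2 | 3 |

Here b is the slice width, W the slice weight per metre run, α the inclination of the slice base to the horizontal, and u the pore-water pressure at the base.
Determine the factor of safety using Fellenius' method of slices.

FS = 2.26

Ordinary method of slices: FS = Σ[c'·Δl_i + (W_i cosα_i − u_i·Δl_i)·tanφ'] / Σ W_i sinα_i, with Δl_i = b_i / cosα_i.
Slice 1: Δl = 2.0/cos(-3.1°) = 2.003 m; N'_1 = 77·cos(-3.1°) − 20·2.003 = 36.8; c'Δl = 33.25; W sinα = -4.2
Slice 2: Δl = 3.0/cos8.3° = 3.032 m; N'_2 = 269·cos8.3° − 20·3.032 = 205.5; c'Δl = 50.33; W sinα = 38.8
Slice 3: Δl = 2.1/cos20.2° = 2.238 m; N'_3 = 160·cos20.2° − 40·2.238 = 60.7; c'Δl = 37.14; W sinα = 55.2
Slice 4: Δl = 2.6/cos32.1° = 3.069 m; N'_4 = 136·cos32.1° − 21·3.069 = 50.8; c'Δl = 50.95; W sinα = 72.3
Slice 5: Δl = 1.6/cos44.2° = 2.232 m; N'_5 = 28·cos44.2° − 3·2.232 = 13.4; c'Δl = 37.05; W sinα = 19.5
Σc'Δl = 208.7 kN/m; ΣN' = 367.2 kN/m; ΣW sinα = 181.7 kN/m
Resisting = 208.7 + 367.2·tan28.8° = 208.7 + 201.8 = 410.6 kN/m
FS = 410.6 / 181.7 = 2.260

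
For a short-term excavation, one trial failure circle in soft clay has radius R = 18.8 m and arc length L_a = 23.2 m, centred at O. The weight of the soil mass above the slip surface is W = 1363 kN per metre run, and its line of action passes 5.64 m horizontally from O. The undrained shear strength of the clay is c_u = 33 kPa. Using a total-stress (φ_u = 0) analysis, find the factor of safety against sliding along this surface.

FS = 1.87

Taking moments about the centre O, the resisting moment is provided by the undrained shear strength acting along the arc:
M_R = c_u·L_a·R = 33·23.20·18.8 = 14393.3 kN·m/m
M_D = W·d = 1363·5.64 = 7687.3 kN·m/m
FS = M_R / M_D = 14393.3 / 7687.3 = 1.872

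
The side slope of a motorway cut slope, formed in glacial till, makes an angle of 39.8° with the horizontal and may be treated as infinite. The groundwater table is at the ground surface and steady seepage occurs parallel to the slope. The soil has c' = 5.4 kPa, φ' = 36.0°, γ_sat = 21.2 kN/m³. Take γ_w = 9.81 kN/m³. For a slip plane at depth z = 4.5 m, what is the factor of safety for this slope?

FS = 0.58

With seepage parallel to the slope and the water table at the surface, the effective normal stress on the slip plane uses the buoyant unit weight γ' = γ_sat − γ_w while the driving shear stress uses γ_sat:
FS = [c' + γ' z cos²β tanφ'] / [γ_sat z sinβ cosβ]
γ' = 21.2 − 9.81 = 11.39 kN/m³
Numerator = 5.4 + 11.39·4.5·cos²39.8°·tan36.0° = 5.4 + 11.39·4.5·0.5903·0.7265 = 27.381 kPa
Denominator = 21.2·4.5·sin39.8°·cos39.8° = 21.2·4.5·0.6401·0.7683 = 46.916 kPa
FS = 27.381 / 46.916 = 0.584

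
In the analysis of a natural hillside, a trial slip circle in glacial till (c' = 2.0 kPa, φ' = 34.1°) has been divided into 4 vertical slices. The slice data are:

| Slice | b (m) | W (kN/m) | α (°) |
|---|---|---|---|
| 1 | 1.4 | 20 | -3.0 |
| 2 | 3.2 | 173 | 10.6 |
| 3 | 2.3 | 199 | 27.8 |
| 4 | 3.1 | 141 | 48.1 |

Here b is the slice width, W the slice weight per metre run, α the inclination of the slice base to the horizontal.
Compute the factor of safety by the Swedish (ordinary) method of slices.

FS = 1.47

Ordinary method of slices: FS = Σ[c'·Δl_i + (W_i cosα_i)·tanφ'] / Σ W_i sinα_i, with Δl_i = b_i / cosα_i.
Slice 1: Δl = 1.4/cos(-3.0°) = 1.402 m; N'_1 = 20·cos(-3.0°) = 20.0; c'Δl = 2.80; W sinα = -1.0
Slice 2: Δl = 3.2/cos10.6° = 3.256 m; N'_2 = 173·cos10.6° = 170.0; c'Δl = 6.51; W sinα = 31.8
Slice 3: Δl = 2.3/cos27.8° = 2.600 m; N'_3 = 199·cos27.8° = 176.0; c'Δl = 5.20; W sinα = 92.8
Slice 4: Δl = 3.1/cos48.1° = 4.642 m; N'_4 = 141·cos48.1° = 94.2; c'Δl = 9.28; W sinα = 104.9
Σc'Δl = 23.8 kN/m; ΣN' = 460.2 kN/m; ΣW sinα = 228.5 kN/m
Resisting = 23.8 + 460.2·tan34.1° = 23.8 + 311.6 = 335.4 kN/m
FS = 335.4 / 228.5 = 1.468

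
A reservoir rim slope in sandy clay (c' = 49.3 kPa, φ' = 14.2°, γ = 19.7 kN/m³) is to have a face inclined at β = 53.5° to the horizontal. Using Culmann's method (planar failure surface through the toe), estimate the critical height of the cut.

H_c = 34.49 m

Culmann's analysis gives the critical failure plane at α_cr = (β + φ')/2 = (53.5 + 14.2)/2 = 33.9°, and the critical height
H_c = (4c'/γ) · sinβ cosφ' / [1 − cos(β − φ')]
    = (4·49.3/19.7) · sin53.5°·cos14.2° / [1 − cos(39.3°)]
    = 10.010 · 0.8039·0.9694 / [1 − 0.7738]
    = 10.010 · 0.7793 / 0.2262
    = 34.49 m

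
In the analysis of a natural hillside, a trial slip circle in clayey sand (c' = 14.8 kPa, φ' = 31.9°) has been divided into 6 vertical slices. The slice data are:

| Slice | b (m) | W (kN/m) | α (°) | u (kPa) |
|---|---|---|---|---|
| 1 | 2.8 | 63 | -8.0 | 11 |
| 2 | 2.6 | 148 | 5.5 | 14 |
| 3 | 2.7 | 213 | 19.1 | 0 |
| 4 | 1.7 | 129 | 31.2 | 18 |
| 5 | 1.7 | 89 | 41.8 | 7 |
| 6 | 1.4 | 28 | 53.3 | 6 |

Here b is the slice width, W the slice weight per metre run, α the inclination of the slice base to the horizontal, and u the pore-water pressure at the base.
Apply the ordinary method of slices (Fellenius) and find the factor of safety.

Ordinary method of slices: FS = Σ[c'·Δl_i + (W_i cosα_i − u_i·Δl_i)·tanφ'] / Σ W_i sinα_i, with Δl_i = b_i / cosα_i.
Slice 1: Δl = 2.8/cos(-8.0°) = 2.828 m; N'_1 = 63·cos(-8.0°) − 11·2.828 = 31.3; c'Δl = 41.85; W sinα = -8.8
Slice 2: Δl = 2.6/cos5.5° = 2.612 m; N'_2 = 148·cos5.5° − 14·2.612 = 110.8; c'Δl = 38.66; W sinα = 14.2
Slice 3: Δl = 2.7/cos19.1° = 2.857 m; N'_3 = 213·cos19.1° − 0·2.857 = 201.3; c'Δl = 42.29; W sinα = 69.7
Slice 4: Δl = 1.7/cos31.2° = 1.987 m; N'_4 = 129·cos31.2° − 18·1.987 = 74.6; c'Δl = 29.41; W sinα = 66.8
Slice 5: Δl = 1.7/cos41.8° = 2.280 m; N'_5 = 89·cos41.8° − 7·2.280 = 50.4; c'Δl = 33.75; W sinα = 59.3
Slice 6: Δl = 1.4/cos53.3° = 2.343 m; N'_6 = 28·cos53.3° − 6·2.343 = 2.7; c'Δl = 34.67; W sinα = 22.4
Σc'Δl = 220.6 kN/m; ΣN' = 470.9 kN/m; ΣW sinα = 223.7 kN/m
Resisting = 220.6 + 470.9·tan31.9° = 220.6 + 293.1 = 513.8 kN/m
FS = 513.8 / 223.7 = 2.297

FS = 2.30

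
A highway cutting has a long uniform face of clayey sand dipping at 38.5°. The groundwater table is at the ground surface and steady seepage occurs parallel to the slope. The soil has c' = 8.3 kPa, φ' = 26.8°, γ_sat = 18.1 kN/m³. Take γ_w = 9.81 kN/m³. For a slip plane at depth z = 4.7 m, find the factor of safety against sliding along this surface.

With seepage parallel to the slope and the water table at the surface, the effective normal stress on the slip plane uses the buoyant unit weight γ' = γ_sat − γ_w while the driving shear stress uses γ_sat:
FS = [c' + γ' z cos²β tanφ'] / [γ_sat z sinβ cosβ]
γ' = 18.1 − 9.81 = 8.29 kN/m³
Numerator = 8.3 + 8.29·4.7·cos²38.5°·tan26.8° = 8.3 + 8.29·4.7·0.6125·0.5051 = 20.355 kPa
Denominator = 18.1·4.7·sin38.5°·cos38.5° = 18.1·4.7·0.6225·0.7826 = 41.445 kPa
FS = 20.355 / 41.445 = 0.491

FS = 0.49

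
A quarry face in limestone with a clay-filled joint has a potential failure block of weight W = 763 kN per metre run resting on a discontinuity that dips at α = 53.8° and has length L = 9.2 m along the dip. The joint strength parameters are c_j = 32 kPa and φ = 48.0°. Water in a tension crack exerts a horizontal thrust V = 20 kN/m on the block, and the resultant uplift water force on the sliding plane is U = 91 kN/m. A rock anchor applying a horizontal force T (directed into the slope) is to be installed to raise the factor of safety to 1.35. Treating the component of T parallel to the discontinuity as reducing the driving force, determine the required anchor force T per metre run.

Resolving forces along and normal to the sliding plane, with the horizontal anchor force T adding T·sinα to the effective normal force and T·cosα acting up the plane against the driving force:
FS = [c_jL + (W cosα − U − V sinα + T sinα) tanφ] / [W sinα + V cosα − T cosα]
Without the anchor: N' = 343.5 kN/m, driving T_d = 627.5 kN/m, resisting R = 32·9.2 + 343.5·tan48.0° = 675.9 kN/m, FS = 1.08.
Setting FS = 1.35 and solving for T:
1.35·(627.5 − T cos53.8°) = 675.9 + T sin53.8°·tan48.0°
T·(sin53.8°·tan48.0° + 1.35·cos53.8°) = 1.35·627.5 − 675.9
T·(0.8070·1.1106 + 1.35·0.5906) = 847.2 − 675.9 = 171.3
T·1.6935 = 171.3
T = 101.1 kN/m

T = 101 kN/m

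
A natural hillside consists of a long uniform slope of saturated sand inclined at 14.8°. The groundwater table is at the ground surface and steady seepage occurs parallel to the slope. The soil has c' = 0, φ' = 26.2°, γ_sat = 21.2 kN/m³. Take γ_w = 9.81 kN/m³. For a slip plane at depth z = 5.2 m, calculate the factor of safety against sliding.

FS = 1.00

With seepage parallel to the slope and the water table at the surface, the effective normal stress on the slip plane uses the buoyant unit weight γ' = γ_sat − γ_w while the driving shear stress uses γ_sat:
FS = [c' + γ' z cos²β tanφ'] / [γ_sat z sinβ cosβ]
(For c' = 0 this reduces to FS = (γ'/γ_sat)·tanφ'/tanβ.)
γ' = 21.2 − 9.81 = 11.39 kN/m³
Numerator = 0.0 + 11.39·5.2·cos²14.8°·tan26.2° = 0.0 + 11.39·5.2·0.9347·0.4921 = 27.242 kPa
Denominator = 21.2·5.2·sin14.8°·cos14.8° = 21.2·5.2·0.2554·0.9668 = 27.226 kPa
FS = 27.242 / 27.226 = 1.001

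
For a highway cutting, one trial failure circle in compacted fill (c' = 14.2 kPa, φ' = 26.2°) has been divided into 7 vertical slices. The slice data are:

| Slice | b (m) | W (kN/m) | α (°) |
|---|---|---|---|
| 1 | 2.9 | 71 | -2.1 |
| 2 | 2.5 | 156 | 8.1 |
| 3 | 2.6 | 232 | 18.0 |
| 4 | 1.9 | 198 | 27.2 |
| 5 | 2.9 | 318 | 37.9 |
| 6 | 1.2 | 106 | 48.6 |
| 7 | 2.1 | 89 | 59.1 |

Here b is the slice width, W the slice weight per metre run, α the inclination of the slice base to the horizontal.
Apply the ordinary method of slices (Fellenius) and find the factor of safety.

FS = 1.44

Ordinary method of slices: FS = Σ[c'·Δl_i + (W_i cosα_i)·tanφ'] / Σ W_i sinα_i, with Δl_i = b_i / cosα_i.
Slice 1: Δl = 2.9/cos(-2.1°) = 2.902 m; N'_1 = 71·cos(-2.1°) = 71.0; c'Δl = 41.21; W sinα = -2.6
Slice 2: Δl = 2.5/cos8.1° = 2.525 m; N'_2 = 156·cos8.1° = 154.4; c'Δl = 35.86; W sinα = 22.0
Slice 3: Δl = 2.6/cos18.0° = 2.734 m; N'_3 = 232·cos18.0° = 220.6; c'Δl = 38.82; W sinα = 71.7
Slice 4: Δl = 1.9/cos27.2° = 2.136 m; N'_4 = 198·cos27.2° = 176.1; c'Δl = 30.33; W sinα = 90.5
Slice 5: Δl = 2.9/cos37.9° = 3.675 m; N'_5 = 318·cos37.9° = 250.9; c'Δl = 52.19; W sinα = 195.3
Slice 6: Δl = 1.2/cos48.6° = 1.815 m; N'_6 = 106·cos48.6° = 70.1; c'Δl = 25.77; W sinα = 79.5
Slice 7: Δl = 2.1/cos59.1° = 4.089 m; N'_7 = 89·cos59.1° = 45.7; c'Δl = 58.07; W sinα = 76.4
Σc'Δl = 282.2 kN/m; ΣN' = 988.9 kN/m; ΣW sinα = 532.8 kN/m
Resisting = 282.2 + 988.9·tan26.2° = 282.2 + 486.6 = 768.8 kN/m
FS = 768.8 / 532.8 = 1.443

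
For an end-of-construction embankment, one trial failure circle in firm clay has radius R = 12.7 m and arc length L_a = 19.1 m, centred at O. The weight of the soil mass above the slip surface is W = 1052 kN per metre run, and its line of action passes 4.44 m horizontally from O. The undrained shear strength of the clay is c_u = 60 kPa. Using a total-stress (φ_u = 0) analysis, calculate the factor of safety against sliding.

FS = 3.12

Taking moments about the centre O, the resisting moment is provided by the undrained shear strength acting along the arc:
M_R = c_u·L_a·R = 60·19.10·12.7 = 14554.2 kN·m/m
M_D = W·d = 1052·4.44 = 4670.9 kN·m/m
FS = M_R / M_D = 14554.2 / 4670.9 = 3.116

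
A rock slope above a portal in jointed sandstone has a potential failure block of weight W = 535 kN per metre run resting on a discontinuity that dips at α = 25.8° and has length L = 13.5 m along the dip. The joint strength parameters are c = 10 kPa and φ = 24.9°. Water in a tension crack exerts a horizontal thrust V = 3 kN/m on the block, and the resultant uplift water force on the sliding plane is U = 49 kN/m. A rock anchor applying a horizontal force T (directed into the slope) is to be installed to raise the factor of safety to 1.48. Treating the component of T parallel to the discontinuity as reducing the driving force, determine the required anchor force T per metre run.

Resolving forces along and normal to the sliding plane, with the horizontal anchor force T adding T·sinα to the effective normal force and T·cosα acting up the plane against the driving force:
FS = [cL + (W cosα − U − V sinα + T sinα) tanφ] / [W sinα + V cosα − T cosα]
Without the anchor: N' = 431.4 kN/m, driving T_d = 235.5 kN/m, resisting R = 10·13.5 + 431.4·tan24.9° = 335.2 kN/m, FS = 1.42.
Setting FS = 1.48 and solving for T:
1.48·(235.5 − T cos25.8°) = 335.2 + T sin25.8°·tan24.9°
T·(sin25.8°·tan24.9° + 1.48·cos25.8°) = 1.48·235.5 − 335.2
T·(0.4352·0.4642 + 1.48·0.9003) = 348.6 − 335.2 = 13.4
T·1.5345 = 13.4
T = 8.7 kN/m

T = 9 kN/m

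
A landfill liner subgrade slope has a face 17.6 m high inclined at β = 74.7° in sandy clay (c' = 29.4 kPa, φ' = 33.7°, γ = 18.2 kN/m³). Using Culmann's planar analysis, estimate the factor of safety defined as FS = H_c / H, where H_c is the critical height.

FS = 1.20

H_c = (4c'/γ) · sinβ cosφ' / [1 − cos(β − φ')]
    = (4·29.4/18.2) · sin74.7°·cos33.7° / [1 − cos41.0°]
    = 6.462 · 0.8025 / 0.2453 = 21.14 m
FS = H_c / H = 21.14 / 17.6 = 1.201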